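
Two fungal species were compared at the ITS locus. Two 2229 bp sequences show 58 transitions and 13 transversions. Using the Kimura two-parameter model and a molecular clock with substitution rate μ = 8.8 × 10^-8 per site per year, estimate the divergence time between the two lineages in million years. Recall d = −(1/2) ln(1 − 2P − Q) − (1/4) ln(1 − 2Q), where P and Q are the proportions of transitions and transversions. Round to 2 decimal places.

0.19

P = 58/2229 ≈ 0.026021 and Q = 13/2229 ≈ 0.005832.
Under the Kimura two-parameter model, d = −½ ln(1 − 2P − Q) − ¼ ln(1 − 2Q).
1 − 2P − Q = 0.942126, giving −½ ln(0.942126) = 0.029808.
1 − 2Q = 0.988336, giving −¼ ln(0.988336) = 0.002933.
d = 0.029808 + 0.002933 = 0.032741.
Under a molecular clock d = 2μt, so t = d/(2μ) = 0.032741 / (2 × 8.8 × 10^-8) = 0.19 million years.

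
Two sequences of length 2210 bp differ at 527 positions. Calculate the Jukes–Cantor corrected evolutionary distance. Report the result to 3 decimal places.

p = 527/2210 ≈ 0.238462.
d = −(3/4) ln(1 − 4p/3) = −0.75 ln(1 − 0.317949) = −0.75 ln(0.682051)
  = −0.75 × (-0.382651) = 0.286988 substitutions/site.

0.287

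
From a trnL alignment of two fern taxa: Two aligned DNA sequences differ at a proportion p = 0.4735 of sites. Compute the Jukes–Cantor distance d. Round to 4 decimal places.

0.7484

d = −(3/4) ln(1 − 4p/3) = −0.75 ln(1 − 0.631333) = −0.75 ln(0.368667)
  = −0.75 × (-0.997861) = 0.748396 substitutions/site.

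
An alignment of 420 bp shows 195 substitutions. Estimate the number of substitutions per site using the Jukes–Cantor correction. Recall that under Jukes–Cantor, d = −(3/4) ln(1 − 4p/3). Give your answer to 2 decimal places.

0.72

p = 195/420 ≈ 0.464286.
d = −(3/4) ln(1 − 4p/3) = −0.75 ln(1 − 0.619048) = −0.75 ln(0.380952)
  = −0.75 × (-0.965082) = 0.723812 substitutions/site.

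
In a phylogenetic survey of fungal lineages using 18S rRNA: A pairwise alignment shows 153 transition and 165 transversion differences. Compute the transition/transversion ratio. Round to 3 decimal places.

R = 153/165 = 0.927272… ≈ 0.927 (to 3 d.p.).

0.927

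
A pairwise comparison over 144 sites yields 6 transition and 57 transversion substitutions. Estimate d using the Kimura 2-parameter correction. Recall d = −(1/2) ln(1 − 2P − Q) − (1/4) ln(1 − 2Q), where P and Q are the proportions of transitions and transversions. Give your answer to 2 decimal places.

0.72

P = 6/144 ≈ 0.041667 and Q = 57/144 ≈ 0.395833.
Under the Kimura two-parameter model, d = −½ ln(1 − 2P − Q) − ¼ ln(1 − 2Q).
1 − 2P − Q = 0.520833, giving −½ ln(0.520833) = 0.326163.
1 − 2Q = 0.208334, giving −¼ ln(0.208334) = 0.392153.
d = 0.326163 + 0.392153 = 0.718316.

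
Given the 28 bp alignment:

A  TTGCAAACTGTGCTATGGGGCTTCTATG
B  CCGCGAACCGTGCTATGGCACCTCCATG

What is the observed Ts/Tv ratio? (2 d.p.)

7.00

Transitions are A↔G and C↔T; transversions are all other mismatches.
Transitions: 7. Transversions: 1.
R = 7/1 = 7.00.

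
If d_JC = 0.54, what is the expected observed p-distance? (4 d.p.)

0.3849

p = (3/4)(1 − e^(−4d/3)) = 0.75 × (1 − e^(-0.72)) = 0.75 × (1 − 0.486752) = 0.384936.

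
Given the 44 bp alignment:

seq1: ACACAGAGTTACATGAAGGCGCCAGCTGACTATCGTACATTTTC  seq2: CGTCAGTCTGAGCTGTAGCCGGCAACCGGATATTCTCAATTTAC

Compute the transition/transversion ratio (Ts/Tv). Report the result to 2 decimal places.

0.25

Transitions are A↔G and C↔T; transversions are all other mismatches.
Transitions: 4. Transversions: 16.
R = 4/16 = 0.25.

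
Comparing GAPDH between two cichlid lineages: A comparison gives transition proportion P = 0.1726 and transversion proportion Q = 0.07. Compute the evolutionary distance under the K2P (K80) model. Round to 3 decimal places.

Under the Kimura two-parameter model, d = −½ ln(1 − 2P − Q) − ¼ ln(1 − 2Q).
1 − 2P − Q = 0.5848, giving −½ ln(0.5848) = 0.268243.
1 − 2Q = 0.86, giving −¼ ln(0.86) = 0.037706.
d = 0.268243 + 0.037706 = 0.305949.

0.306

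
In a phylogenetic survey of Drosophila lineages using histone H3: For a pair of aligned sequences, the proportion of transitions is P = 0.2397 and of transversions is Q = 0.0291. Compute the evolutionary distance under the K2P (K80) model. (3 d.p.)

Under the Kimura two-parameter model, d = −½ ln(1 − 2P − Q) − ¼ ln(1 − 2Q).
1 − 2P − Q = 0.4915, giving −½ ln(0.4915) = 0.355147.
1 − 2Q = 0.9418, giving −¼ ln(0.9418) = 0.014991.
d = 0.355147 + 0.014991 = 0.370138.

0.370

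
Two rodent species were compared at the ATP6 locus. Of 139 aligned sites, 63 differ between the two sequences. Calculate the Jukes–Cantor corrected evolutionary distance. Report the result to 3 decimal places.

p = 63/139 ≈ 0.453237.
d = −(3/4) ln(1 − 4p/3) = −0.75 ln(1 − 0.604316) = −0.75 ln(0.395684)
  = −0.75 × (-0.927139) = 0.695354 substitutions/site.

0.695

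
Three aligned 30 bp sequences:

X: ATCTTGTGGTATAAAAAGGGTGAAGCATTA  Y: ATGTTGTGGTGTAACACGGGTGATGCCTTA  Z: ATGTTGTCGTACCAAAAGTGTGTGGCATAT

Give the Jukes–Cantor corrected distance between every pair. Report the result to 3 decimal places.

X–Y: 6/30 sites differ → p = 0.2, d = −0.75 ln(1 − 0.266667) = 0.232617 ≈ 0.233.
X–Z: 9/30 sites differ → p = 0.3, d = −0.75 ln(1 − 0.4) = 0.383119 ≈ 0.383.
Y–Z: 12/30 sites differ → p = 0.4, d = −0.75 ln(1 − 0.533333) = 0.571605 ≈ 0.572.

d(X,Y) = 0.233, d(X,Z) = 0.383, d(Y,Z) = 0.572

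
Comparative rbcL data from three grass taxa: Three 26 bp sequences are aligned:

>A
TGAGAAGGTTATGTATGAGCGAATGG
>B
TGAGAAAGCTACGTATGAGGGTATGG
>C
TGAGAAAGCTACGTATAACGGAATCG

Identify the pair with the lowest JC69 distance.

B and C

A–B: 5/26 differ, p = 0.192, d = 0.222.
A–C: 7/26 differ, p = 0.269, d = 0.334.
B–C: 4/26 differ, p = 0.154, d = 0.172.
The smallest distance is between B and C.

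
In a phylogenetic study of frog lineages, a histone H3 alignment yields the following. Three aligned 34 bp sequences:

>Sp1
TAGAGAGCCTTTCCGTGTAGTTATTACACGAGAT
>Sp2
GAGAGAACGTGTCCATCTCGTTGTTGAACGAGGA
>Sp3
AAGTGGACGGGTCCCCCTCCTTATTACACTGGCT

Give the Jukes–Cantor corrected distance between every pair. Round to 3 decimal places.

Sp1–Sp2: 12/34 sites differ → p ≈ 0.352941, d = −0.75 ln(1 − 0.470588) = 0.476991 ≈ 0.477.
Sp1–Sp3: 15/34 sites differ → p ≈ 0.441176, d = −0.75 ln(1 − 0.588235) = 0.665477 ≈ 0.665.
Sp2–Sp3: 14/34 sites differ → p ≈ 0.411765, d = −0.75 ln(1 − 0.54902) = 0.597249 ≈ 0.597.

d(Sp1,Sp2) = 0.477, d(Sp1,Sp3) = 0.665, d(Sp2,Sp3) = 0.597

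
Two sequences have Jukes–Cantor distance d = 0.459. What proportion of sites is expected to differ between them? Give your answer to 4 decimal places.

0.3433

p = (3/4)(1 − e^(−4d/3)) = 0.75 × (1 − e^(-0.612)) = 0.75 × (1 − 0.542265) = 0.343301.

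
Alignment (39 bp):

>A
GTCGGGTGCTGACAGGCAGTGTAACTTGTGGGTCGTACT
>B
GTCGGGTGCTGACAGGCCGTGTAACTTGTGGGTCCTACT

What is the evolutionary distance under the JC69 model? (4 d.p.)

The sequences differ at 2 of 39 sites (18, 35), so p = 2/39 ≈ 0.051282.
d = −(3/4) ln(1 − 4p/3) = −0.75 ln(1 − 0.068376) = −0.75 ln(0.931624)
  = −0.75 × (-0.070826) = 0.053120 substitutions/site.

0.0531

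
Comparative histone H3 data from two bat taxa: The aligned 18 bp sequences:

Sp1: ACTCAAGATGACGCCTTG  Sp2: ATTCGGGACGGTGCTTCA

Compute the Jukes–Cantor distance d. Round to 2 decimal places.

0.82

The sequences differ at 9 of 18 sites (2, 5, 6, 9, 11, 12, 15, 17, 18), so p = 9/18 = 0.5.
d = −(3/4) ln(1 − 4p/3) = −0.75 ln(1 − 0.666667) = −0.75 ln(0.333333)
  = −0.75 × (-1.098613) = 0.823960 substitutions/site.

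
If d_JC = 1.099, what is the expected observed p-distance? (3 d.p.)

p = (3/4)(1 − e^(−4d/3)) = 0.75 × (1 − e^(-1.465333)) = 0.75 × (1 − 0.231001) = 0.576749.

0.577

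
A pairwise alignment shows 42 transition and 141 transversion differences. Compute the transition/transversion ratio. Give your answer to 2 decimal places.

0.30

R = 42/141 = 0.297872… ≈ 0.30 (to 2 d.p.).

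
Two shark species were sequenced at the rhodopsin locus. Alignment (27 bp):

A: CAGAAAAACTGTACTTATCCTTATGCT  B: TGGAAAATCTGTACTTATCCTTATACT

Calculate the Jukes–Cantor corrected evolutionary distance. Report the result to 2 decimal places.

The sequences differ at 4 of 27 sites (1, 2, 8, 25), so p = 4/27 ≈ 0.148148.
d = −(3/4) ln(1 − 4p/3) = −0.75 ln(1 − 0.197531) = −0.75 ln(0.802469)
  = −0.75 × (-0.220062) = 0.165047 substitutions/site.

0.17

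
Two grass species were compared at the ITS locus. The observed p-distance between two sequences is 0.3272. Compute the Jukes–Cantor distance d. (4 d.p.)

d = −(3/4) ln(1 − 4p/3) = −0.75 ln(1 − 0.436267) = −0.75 ln(0.563733)
  = −0.75 × (-0.573175) = 0.429881 substitutions/site.

0.4299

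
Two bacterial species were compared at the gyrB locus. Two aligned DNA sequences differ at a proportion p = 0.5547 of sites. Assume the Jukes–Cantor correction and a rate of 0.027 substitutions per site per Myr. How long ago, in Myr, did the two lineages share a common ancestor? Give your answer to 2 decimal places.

18.69

d = −(3/4) ln(1 − 4p/3) = −0.75 ln(1 − 0.7396) = −0.75 ln(0.2604)
  = −0.75 × (-1.345536) = 1.009152 substitutions/site.
Under a molecular clock d = 2μt, so t = d/(2μ) = 1.009152 / (2 × 0.027) = 18.69 Myr.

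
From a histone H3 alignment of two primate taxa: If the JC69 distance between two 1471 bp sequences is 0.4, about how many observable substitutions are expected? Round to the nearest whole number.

Invert JC69: p = (3/4)(1 − e^(−4d/3)) = 0.75 × (1 − e^(-0.533333)) = 0.75 × (1 − 0.586646) = 0.310016.
Expected differing sites = pL ≈ 0.310016 × 1471 = 456.033536 ≈ 456.

456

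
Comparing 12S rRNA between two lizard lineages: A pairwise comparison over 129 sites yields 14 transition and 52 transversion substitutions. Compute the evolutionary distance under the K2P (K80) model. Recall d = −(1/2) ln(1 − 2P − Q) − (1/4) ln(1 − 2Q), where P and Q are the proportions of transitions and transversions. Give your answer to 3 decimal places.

0.894

P = 14/129 ≈ 0.108527 and Q = 52/129 ≈ 0.403101.
Under the Kimura two-parameter model, d = −½ ln(1 − 2P − Q) − ¼ ln(1 − 2Q).
1 − 2P − Q = 0.379845, giving −½ ln(0.379845) = 0.483996.
1 − 2Q = 0.193798, giving −¼ ln(0.193798) = 0.410235.
d = 0.483996 + 0.410235 = 0.894231.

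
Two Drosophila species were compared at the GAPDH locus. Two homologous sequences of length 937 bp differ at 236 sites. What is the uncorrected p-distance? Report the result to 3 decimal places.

0.252

p = 236/937 = 0.251867… ≈ 0.252 (to 3 d.p.).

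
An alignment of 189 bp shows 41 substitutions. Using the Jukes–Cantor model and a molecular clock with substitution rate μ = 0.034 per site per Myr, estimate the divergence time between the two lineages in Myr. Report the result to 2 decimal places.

3.77

p = 41/189 ≈ 0.216931.
d = −(3/4) ln(1 − 4p/3) = −0.75 ln(1 − 0.289241) = −0.75 ln(0.710759)
  = −0.75 × (-0.341422) = 0.256067 substitutions/site.
Under a molecular clock d = 2μt, so t = d/(2μ) = 0.256067 / (2 × 0.034) = 3.77 Myr.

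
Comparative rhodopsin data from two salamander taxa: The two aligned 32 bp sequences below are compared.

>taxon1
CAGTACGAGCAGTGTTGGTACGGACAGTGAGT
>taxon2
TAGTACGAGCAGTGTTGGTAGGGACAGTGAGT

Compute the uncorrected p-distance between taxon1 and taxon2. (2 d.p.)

The sequences differ at 2 of 32 positions (sites 1, 21).
p = 2/32 = 0.0625 ≈ 0.06 (to 2 d.p.).

0.06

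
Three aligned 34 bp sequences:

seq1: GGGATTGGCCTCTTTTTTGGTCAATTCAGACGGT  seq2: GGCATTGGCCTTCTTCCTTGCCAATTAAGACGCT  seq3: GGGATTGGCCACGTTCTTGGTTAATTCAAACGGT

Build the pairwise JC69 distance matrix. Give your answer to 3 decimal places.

d(seq1,seq2) = 0.326, d(seq1,seq3) = 0.164, d(seq2,seq3) = 0.423

seq1–seq2: 9/34 sites differ → p ≈ 0.264706, d = −0.75 ln(1 − 0.352941) = 0.326488 ≈ 0.326.
seq1–seq3: 5/34 sites differ → p ≈ 0.147059, d = −0.75 ln(1 − 0.196079) = 0.163691 ≈ 0.164.
seq2–seq3: 11/34 sites differ → p ≈ 0.323529, d = −0.75 ln(1 − 0.431372) = 0.423397 ≈ 0.423.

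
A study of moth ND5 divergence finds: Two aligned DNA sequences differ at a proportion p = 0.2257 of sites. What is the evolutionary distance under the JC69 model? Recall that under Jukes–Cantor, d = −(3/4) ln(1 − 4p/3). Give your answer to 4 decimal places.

0.2685

d = −(3/4) ln(1 − 4p/3) = −0.75 ln(1 − 0.300933) = −0.75 ln(0.699067)
  = −0.75 × (-0.358009) = 0.268507 substitutions/site.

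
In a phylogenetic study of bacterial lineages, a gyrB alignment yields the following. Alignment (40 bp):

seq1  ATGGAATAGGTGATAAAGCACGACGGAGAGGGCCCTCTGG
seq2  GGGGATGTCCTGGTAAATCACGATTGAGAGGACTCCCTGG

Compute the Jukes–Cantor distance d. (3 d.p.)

The sequences differ at 14 of 40 sites, so p = 14/40 = 0.35.
d = −(3/4) ln(1 − 4p/3) = −0.75 ln(1 − 0.466667) = −0.75 ln(0.533333)
  = −0.75 × (-0.628609) = 0.471457 substitutions/site.

0.471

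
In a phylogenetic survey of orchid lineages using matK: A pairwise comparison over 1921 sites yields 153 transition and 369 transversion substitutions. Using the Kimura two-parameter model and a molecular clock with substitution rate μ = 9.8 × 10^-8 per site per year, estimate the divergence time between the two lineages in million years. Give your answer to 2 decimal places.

P = 153/1921 ≈ 0.079646 and Q = 369/1921 ≈ 0.192087.
Under the Kimura two-parameter model, d = −½ ln(1 − 2P − Q) − ¼ ln(1 − 2Q).
1 − 2P − Q = 0.648621, giving −½ ln(0.648621) = 0.216453.
1 − 2Q = 0.615826, giving −¼ ln(0.615826) = 0.121198.
d = 0.216453 + 0.121198 = 0.337651.
Under a molecular clock d = 2μt, so t = d/(2μ) = 0.337651 / (2 × 9.8 × 10^-8) = 1.72 million years.

1.72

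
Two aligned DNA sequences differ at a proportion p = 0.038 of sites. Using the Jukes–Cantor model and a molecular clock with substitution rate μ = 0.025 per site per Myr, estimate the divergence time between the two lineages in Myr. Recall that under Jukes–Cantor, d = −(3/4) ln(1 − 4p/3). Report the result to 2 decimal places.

0.78

d = −(3/4) ln(1 − 4p/3) = −0.75 ln(1 − 0.050667) = −0.75 ln(0.949333)
  = −0.75 × (-0.051996) = 0.038997 substitutions/site.
Under a molecular clock d = 2μt, so t = d/(2μ) = 0.038997 / (2 × 0.025) = 0.78 Myr.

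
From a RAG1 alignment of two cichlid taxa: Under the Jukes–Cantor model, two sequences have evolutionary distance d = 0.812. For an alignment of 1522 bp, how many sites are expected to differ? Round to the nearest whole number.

755

Invert JC69: p = (3/4)(1 − e^(−4d/3)) = 0.75 × (1 − e^(-1.082667)) = 0.75 × (1 − 0.338691) = 0.495982.
Expected differing sites = pL ≈ 0.495982 × 1522 = 754.884604 ≈ 755.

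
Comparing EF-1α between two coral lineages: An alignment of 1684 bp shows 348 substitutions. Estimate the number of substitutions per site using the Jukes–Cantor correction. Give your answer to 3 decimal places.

0.242

p = 348/1684 ≈ 0.206651.
d = −(3/4) ln(1 − 4p/3) = −0.75 ln(1 − 0.275535) = −0.75 ln(0.724465)
  = −0.75 × (-0.322322) = 0.241742 substitutions/site.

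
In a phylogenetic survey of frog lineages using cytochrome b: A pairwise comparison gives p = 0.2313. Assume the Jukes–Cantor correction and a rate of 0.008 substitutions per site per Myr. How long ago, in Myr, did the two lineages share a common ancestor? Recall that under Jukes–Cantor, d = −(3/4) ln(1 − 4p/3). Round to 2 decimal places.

17.29

d = −(3/4) ln(1 − 4p/3) = −0.75 ln(1 − 0.3084) = −0.75 ln(0.6916)
  = −0.75 × (-0.368748) = 0.276561 substitutions/site.
Under a molecular clock d = 2μt, so t = d/(2μ) = 0.276561 / (2 × 0.008) = 17.29 Myr.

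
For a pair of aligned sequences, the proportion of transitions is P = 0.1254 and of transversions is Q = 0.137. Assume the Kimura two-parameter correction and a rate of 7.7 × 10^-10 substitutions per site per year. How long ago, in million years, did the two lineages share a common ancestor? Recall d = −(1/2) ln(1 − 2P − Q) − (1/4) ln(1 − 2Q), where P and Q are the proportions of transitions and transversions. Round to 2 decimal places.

Under the Kimura two-parameter model, d = −½ ln(1 − 2P − Q) − ¼ ln(1 − 2Q).
1 − 2P − Q = 0.6122, giving −½ ln(0.6122) = 0.245348.
1 − 2Q = 0.726, giving −¼ ln(0.726) = 0.080051.
d = 0.245348 + 0.080051 = 0.325399.
Under a molecular clock d = 2μt, so t = d/(2μ) = 0.325399 / (2 × 7.7 × 10^-10) = 211.30 million years.

211.30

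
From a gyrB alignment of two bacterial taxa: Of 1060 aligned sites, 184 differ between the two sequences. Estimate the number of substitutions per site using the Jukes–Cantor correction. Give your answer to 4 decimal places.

p = 184/1060 ≈ 0.173585.
d = −(3/4) ln(1 − 4p/3) = −0.75 ln(1 − 0.231447) = −0.75 ln(0.768553)
  = −0.75 × (-0.263246) = 0.197435 substitutions/site.

0.1974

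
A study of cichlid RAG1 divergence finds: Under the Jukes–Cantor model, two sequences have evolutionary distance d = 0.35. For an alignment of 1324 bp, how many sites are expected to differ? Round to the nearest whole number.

Invert JC69: p = (3/4)(1 − e^(−4d/3)) = 0.75 × (1 − e^(-0.466667)) = 0.75 × (1 − 0.627089) = 0.279683.
Expected differing sites = pL ≈ 0.279683 × 1324 = 370.300292 ≈ 370.

370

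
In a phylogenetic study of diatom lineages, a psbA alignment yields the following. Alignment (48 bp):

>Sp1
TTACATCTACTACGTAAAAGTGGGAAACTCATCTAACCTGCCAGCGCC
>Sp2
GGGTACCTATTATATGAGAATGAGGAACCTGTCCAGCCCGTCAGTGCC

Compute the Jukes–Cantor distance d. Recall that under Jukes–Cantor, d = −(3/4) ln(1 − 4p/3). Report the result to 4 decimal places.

0.6566

The sequences differ at 21 of 48 sites, so p = 21/48 = 0.4375.
d = −(3/4) ln(1 − 4p/3) = −0.75 ln(1 − 0.583333) = −0.75 ln(0.416667)
  = −0.75 × (-0.875468) = 0.656601 substitutions/site.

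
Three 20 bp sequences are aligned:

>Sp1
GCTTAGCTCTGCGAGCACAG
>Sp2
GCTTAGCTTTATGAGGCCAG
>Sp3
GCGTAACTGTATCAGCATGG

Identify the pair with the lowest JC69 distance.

Sp1–Sp2: 5/20 differ, p = 0.250, d = 0.304.
Sp1–Sp3: 8/20 differ, p = 0.400, d = 0.572.
Sp2–Sp3: 8/20 differ, p = 0.400, d = 0.572.
The smallest distance is between Sp1 and Sp2.

Sp1 and Sp2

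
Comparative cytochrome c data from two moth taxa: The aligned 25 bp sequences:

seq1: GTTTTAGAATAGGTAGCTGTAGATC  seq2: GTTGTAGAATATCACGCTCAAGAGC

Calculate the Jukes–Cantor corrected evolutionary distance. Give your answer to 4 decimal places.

0.4172

The sequences differ at 8 of 25 sites (4, 12, 13, 14, 15, 19, 20, 24), so p = 8/25 = 0.32.
d = −(3/4) ln(1 − 4p/3) = −0.75 ln(1 − 0.426667) = −0.75 ln(0.573333)
  = −0.75 × (-0.556289) = 0.417217 substitutions/site.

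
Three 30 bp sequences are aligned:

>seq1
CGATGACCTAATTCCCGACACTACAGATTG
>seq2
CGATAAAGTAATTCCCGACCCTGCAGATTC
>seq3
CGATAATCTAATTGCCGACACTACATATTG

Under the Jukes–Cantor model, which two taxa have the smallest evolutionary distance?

seq1 and seq3

seq1–seq2: 6/30 differ, p = 0.200, d = 0.233.
seq1–seq3: 4/30 differ, p = 0.133, d = 0.147.
seq2–seq3: 7/30 differ, p = 0.233, d = 0.280.
The smallest distance is between seq1 and seq3.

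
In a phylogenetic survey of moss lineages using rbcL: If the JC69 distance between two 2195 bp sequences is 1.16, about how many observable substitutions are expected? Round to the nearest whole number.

1296

Invert JC69: p = (3/4)(1 − e^(−4d/3)) = 0.75 × (1 − e^(-1.546667)) = 0.75 × (1 − 0.212957) = 0.590282.
Expected differing sites = pL ≈ 0.590282 × 2195 = 1295.66899 ≈ 1296.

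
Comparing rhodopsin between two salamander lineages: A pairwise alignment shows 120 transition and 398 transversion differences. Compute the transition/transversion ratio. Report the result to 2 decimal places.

0.30

R = 120/398 = 0.301507… ≈ 0.30 (to 2 d.p.).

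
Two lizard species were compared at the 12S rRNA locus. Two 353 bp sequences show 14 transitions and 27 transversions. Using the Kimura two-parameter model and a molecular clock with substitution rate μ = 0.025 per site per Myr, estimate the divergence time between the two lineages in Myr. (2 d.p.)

2.52

P = 14/353 ≈ 0.03966 and Q = 27/353 ≈ 0.076487.
Under the Kimura two-parameter model, d = −½ ln(1 − 2P − Q) − ¼ ln(1 − 2Q).
1 − 2P − Q = 0.844193, giving −½ ln(0.844193) = 0.084687.
1 − 2Q = 0.847026, giving −¼ ln(0.847026) = 0.041506.
d = 0.084687 + 0.041506 = 0.126193.
Under a molecular clock d = 2μt, so t = d/(2μ) = 0.126193 / (2 × 0.025) = 2.52 Myr.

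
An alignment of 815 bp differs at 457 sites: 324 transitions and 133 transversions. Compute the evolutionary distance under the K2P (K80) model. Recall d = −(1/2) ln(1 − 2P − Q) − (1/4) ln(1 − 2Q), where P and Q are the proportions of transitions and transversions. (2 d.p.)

P = 324/815 ≈ 0.397546 and Q = 133/815 ≈ 0.16319.
Under the Kimura two-parameter model, d = −½ ln(1 − 2P − Q) − ¼ ln(1 − 2Q).
1 − 2P − Q = 0.041718, giving −½ ln(0.041718) = 1.588411.
1 − 2Q = 0.67362, giving −¼ ln(0.67362) = 0.098772.
d = 1.588411 + 0.098772 = 1.687183.

1.69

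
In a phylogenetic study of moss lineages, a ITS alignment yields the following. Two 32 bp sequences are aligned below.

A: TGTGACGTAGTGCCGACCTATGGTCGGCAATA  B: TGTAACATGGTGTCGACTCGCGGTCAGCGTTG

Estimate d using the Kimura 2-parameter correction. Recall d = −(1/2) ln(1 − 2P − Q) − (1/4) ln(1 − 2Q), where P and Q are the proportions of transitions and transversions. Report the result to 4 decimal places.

0.6504

Of 32 sites, 11 differences are transitions and 1 are transversions, so P = 11/32 = 0.34375 and Q = 1/32 = 0.03125.
Under the Kimura two-parameter model, d = −½ ln(1 − 2P − Q) − ¼ ln(1 − 2Q).
1 − 2P − Q = 0.28125, giving −½ ln(0.28125) = 0.634256.
1 − 2Q = 0.9375, giving −¼ ln(0.9375) = 0.016135.
d = 0.634256 + 0.016135 = 0.650391.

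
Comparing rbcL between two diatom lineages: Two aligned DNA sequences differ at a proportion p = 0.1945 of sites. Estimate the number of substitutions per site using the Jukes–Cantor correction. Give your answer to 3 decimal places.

d = −(3/4) ln(1 − 4p/3) = −0.75 ln(1 − 0.259333) = −0.75 ln(0.740667)
  = −0.75 × (-0.300204) = 0.225153 substitutions/site.

0.225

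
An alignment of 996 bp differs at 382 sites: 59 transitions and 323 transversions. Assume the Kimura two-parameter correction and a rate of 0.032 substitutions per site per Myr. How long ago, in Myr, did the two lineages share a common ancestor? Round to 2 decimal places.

P = 59/996 ≈ 0.059237 and Q = 323/996 ≈ 0.324297.
Under the Kimura two-parameter model, d = −½ ln(1 − 2P − Q) − ¼ ln(1 − 2Q).
1 − 2P − Q = 0.557229, giving −½ ln(0.557229) = 0.292389.
1 − 2Q = 0.351406, giving −¼ ln(0.351406) = 0.261453.
d = 0.292389 + 0.261453 = 0.553842.
Under a molecular clock d = 2μt, so t = d/(2μ) = 0.553842 / (2 × 0.032) = 8.65 Myr.

8.65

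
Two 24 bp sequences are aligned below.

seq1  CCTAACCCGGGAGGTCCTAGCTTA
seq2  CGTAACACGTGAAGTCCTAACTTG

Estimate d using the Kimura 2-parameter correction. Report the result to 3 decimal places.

0.307

Of 24 sites, 3 differences are transitions and 3 are transversions, so P = 3/24 = 0.125 and Q = 3/24 = 0.125.
Under the Kimura two-parameter model, d = −½ ln(1 − 2P − Q) − ¼ ln(1 − 2Q).
1 − 2P − Q = 0.625, giving −½ ln(0.625) = 0.235002.
1 − 2Q = 0.75, giving −¼ ln(0.75) = 0.071921.
d = 0.235002 + 0.071921 = 0.306923.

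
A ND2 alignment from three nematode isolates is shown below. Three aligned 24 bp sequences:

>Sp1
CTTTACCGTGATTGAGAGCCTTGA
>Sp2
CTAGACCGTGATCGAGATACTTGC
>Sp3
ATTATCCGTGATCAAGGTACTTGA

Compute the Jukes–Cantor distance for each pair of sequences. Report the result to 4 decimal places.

d(Sp1,Sp2) = 0.3041, d(Sp1,Sp3) = 0.4408, d(Sp2,Sp3) = 0.3694

Sp1–Sp2: 6/24 sites differ → p = 0.25, d = −0.75 ln(1 − 0.333333) = 0.304098 ≈ 0.3041.
Sp1–Sp3: 8/24 sites differ → p ≈ 0.333333, d = −0.75 ln(1 − 0.444444) = 0.440839 ≈ 0.4408.
Sp2–Sp3: 7/24 sites differ → p ≈ 0.291667, d = −0.75 ln(1 − 0.388889) = 0.369358 ≈ 0.3694.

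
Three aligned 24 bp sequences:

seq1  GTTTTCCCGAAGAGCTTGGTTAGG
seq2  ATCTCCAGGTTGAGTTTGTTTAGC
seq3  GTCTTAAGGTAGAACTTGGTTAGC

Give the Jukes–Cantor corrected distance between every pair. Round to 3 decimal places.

d(seq1,seq2) = 0.608, d(seq1,seq3) = 0.369, d(seq2,seq3) = 0.369

seq1–seq2: 10/24 sites differ → p ≈ 0.416667, d = −0.75 ln(1 − 0.555556) = 0.608198 ≈ 0.608.
seq1–seq3: 7/24 sites differ → p ≈ 0.291667, d = −0.75 ln(1 − 0.388889) = 0.369358 ≈ 0.369.
seq2–seq3: 7/24 sites differ → p ≈ 0.291667, d = −0.75 ln(1 − 0.388889) = 0.369358 ≈ 0.369.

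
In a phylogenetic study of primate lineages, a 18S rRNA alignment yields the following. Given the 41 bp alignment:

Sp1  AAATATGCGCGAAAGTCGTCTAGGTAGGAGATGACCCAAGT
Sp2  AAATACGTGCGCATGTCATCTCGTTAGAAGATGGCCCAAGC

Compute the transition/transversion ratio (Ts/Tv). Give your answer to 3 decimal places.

Transitions are A↔G and C↔T; transversions are all other mismatches.
Transitions: 6. Transversions: 4.
R = 6/4 = 1.500.

1.500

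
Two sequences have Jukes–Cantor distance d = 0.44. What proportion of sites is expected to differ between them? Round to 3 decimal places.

0.333

p = (3/4)(1 − e^(−4d/3)) = 0.75 × (1 − e^(-0.586667)) = 0.75 × (1 − 0.556178) = 0.332867.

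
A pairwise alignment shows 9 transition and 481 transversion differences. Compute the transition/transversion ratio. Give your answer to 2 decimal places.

0.02

R = 9/481 = 0.018711… ≈ 0.02 (to 2 d.p.).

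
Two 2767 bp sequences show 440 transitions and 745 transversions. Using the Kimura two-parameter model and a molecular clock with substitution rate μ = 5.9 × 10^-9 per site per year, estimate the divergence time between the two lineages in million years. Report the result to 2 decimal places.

53.88

P = 440/2767 ≈ 0.159017 and Q = 745/2767 ≈ 0.269245.
Under the Kimura two-parameter model, d = −½ ln(1 − 2P − Q) − ¼ ln(1 − 2Q).
1 − 2P − Q = 0.412721, giving −½ ln(0.412721) = 0.442492.
1 − 2Q = 0.46151, giving −¼ ln(0.46151) = 0.193313.
d = 0.442492 + 0.193313 = 0.635805.
Under a molecular clock d = 2μt, so t = d/(2μ) = 0.635805 / (2 × 5.9 × 10^-9) = 53.88 million years.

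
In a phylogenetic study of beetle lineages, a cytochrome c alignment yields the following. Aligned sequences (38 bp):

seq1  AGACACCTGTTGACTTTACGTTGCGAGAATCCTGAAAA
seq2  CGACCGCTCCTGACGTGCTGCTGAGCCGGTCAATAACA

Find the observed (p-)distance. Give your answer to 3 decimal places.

0.500

The sequences differ at 19 of 38 positions.
p = 19/38 = 0.500.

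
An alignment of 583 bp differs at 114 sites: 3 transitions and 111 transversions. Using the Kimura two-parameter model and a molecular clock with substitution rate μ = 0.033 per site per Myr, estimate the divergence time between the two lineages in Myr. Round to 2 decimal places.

3.51

P = 3/583 ≈ 0.005146 and Q = 111/583 ≈ 0.190395.
Under the Kimura two-parameter model, d = −½ ln(1 − 2P − Q) − ¼ ln(1 − 2Q).
1 − 2P − Q = 0.799313, giving −½ ln(0.799313) = 0.112001.
1 − 2Q = 0.61921, giving −¼ ln(0.61921) = 0.119828.
d = 0.112001 + 0.119828 = 0.231829.
Under a molecular clock d = 2μt, so t = d/(2μ) = 0.231829 / (2 × 0.033) = 3.51 Myr.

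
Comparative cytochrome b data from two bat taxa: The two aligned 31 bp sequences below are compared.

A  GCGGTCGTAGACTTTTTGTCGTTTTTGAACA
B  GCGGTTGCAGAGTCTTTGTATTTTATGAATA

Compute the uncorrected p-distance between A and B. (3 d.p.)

The sequences differ at 8 of 31 positions (sites 6, 8, 12, 14, 20, 21, 25, 30).
p = 8/31 = 0.258064… ≈ 0.258 (to 3 d.p.).

0.258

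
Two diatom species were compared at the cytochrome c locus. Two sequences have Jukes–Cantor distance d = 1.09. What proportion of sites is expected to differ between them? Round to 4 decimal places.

0.5747

p = (3/4)(1 − e^(−4d/3)) = 0.75 × (1 − e^(-1.453333)) = 0.75 × (1 − 0.233790) = 0.574658.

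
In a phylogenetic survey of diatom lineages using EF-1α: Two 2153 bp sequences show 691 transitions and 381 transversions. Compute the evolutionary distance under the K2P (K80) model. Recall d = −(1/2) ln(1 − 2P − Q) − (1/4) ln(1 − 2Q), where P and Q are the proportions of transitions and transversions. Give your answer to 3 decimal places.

P = 691/2153 ≈ 0.320948 and Q = 381/2153 ≈ 0.176962.
Under the Kimura two-parameter model, d = −½ ln(1 − 2P − Q) − ¼ ln(1 − 2Q).
1 − 2P − Q = 0.181142, giving −½ ln(0.181142) = 0.854237.
1 − 2Q = 0.646076, giving −¼ ln(0.646076) = 0.109210.
d = 0.854237 + 0.109210 = 0.963447.

0.963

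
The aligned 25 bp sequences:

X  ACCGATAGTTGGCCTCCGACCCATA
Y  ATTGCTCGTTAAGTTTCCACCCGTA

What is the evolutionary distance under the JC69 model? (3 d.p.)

The sequences differ at 11 of 25 sites, so p = 11/25 = 0.44.
d = −(3/4) ln(1 − 4p/3) = −0.75 ln(1 − 0.586667) = −0.75 ln(0.413333)
  = −0.75 × (-0.883502) = 0.662627 substitutions/site.

0.663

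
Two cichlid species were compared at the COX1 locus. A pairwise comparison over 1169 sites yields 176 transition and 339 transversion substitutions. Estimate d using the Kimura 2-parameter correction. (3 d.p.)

P = 176/1169 ≈ 0.150556 and Q = 339/1169 ≈ 0.289991.
Under the Kimura two-parameter model, d = −½ ln(1 − 2P − Q) − ¼ ln(1 − 2Q).
1 − 2P − Q = 0.408897, giving −½ ln(0.408897) = 0.447146.
1 − 2Q = 0.420018, giving −¼ ln(0.420018) = 0.216864.
d = 0.447146 + 0.216864 = 0.664010.

0.664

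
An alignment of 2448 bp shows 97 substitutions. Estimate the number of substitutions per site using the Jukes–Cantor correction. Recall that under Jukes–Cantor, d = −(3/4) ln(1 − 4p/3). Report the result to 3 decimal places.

p = 97/2448 ≈ 0.039624.
d = −(3/4) ln(1 − 4p/3) = −0.75 ln(1 − 0.052832) = −0.75 ln(0.947168)
  = −0.75 × (-0.054279) = 0.040709 substitutions/site.

0.041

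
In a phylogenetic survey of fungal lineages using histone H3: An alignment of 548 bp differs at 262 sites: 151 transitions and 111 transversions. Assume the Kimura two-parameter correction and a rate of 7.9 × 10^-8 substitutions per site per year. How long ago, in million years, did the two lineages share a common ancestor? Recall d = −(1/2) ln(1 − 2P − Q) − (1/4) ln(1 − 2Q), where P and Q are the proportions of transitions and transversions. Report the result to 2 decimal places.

P = 151/548 ≈ 0.275547 and Q = 111/548 ≈ 0.202555.
Under the Kimura two-parameter model, d = −½ ln(1 − 2P − Q) − ¼ ln(1 − 2Q).
1 − 2P − Q = 0.246351, giving −½ ln(0.246351) = 0.700499.
1 − 2Q = 0.59489, giving −¼ ln(0.59489) = 0.129845.
d = 0.700499 + 0.129845 = 0.830344.
Under a molecular clock d = 2μt, so t = d/(2μ) = 0.830344 / (2 × 7.9 × 10^-8) = 5.26 million years.

5.26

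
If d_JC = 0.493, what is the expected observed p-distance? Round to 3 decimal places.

p = (3/4)(1 − e^(−4d/3)) = 0.75 × (1 − e^(-0.657333)) = 0.75 × (1 − 0.518232) = 0.361326.

0.361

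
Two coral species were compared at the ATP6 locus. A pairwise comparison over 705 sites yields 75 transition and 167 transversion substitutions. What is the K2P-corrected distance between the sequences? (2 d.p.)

P = 75/705 ≈ 0.106383 and Q = 167/705 ≈ 0.236879.
Under the Kimura two-parameter model, d = −½ ln(1 − 2P − Q) − ¼ ln(1 − 2Q).
1 − 2P − Q = 0.550355, giving −½ ln(0.550355) = 0.298596.
1 − 2Q = 0.526242, giving −¼ ln(0.526242) = 0.160499.
d = 0.298596 + 0.160499 = 0.459095.

0.46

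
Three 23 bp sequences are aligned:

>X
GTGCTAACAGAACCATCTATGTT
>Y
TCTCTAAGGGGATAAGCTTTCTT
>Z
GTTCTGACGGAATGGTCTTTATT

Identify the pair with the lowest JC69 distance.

X–Y: 11/23 differ, p = 0.478, d = 0.761.
X–Z: 8/23 differ, p = 0.348, d = 0.467.
Y–Z: 9/23 differ, p = 0.391, d = 0.553.
The smallest distance is between X and Z.

X and Z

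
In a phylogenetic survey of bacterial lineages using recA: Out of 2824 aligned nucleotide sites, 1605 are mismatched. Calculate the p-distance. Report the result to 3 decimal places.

p = 1605/2824 = 0.568342… ≈ 0.568 (to 3 d.p.).

0.568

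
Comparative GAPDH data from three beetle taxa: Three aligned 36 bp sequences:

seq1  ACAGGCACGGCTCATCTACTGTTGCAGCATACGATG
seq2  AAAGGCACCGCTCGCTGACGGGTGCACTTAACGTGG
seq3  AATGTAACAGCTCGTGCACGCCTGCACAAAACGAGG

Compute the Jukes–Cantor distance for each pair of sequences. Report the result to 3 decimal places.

seq1–seq2: 14/36 sites differ → p ≈ 0.388889, d = −0.75 ln(1 − 0.518519) = 0.548166 ≈ 0.548.
seq1–seq3: 15/36 sites differ → p ≈ 0.416667, d = −0.75 ln(1 − 0.555556) = 0.608198 ≈ 0.608.
seq2–seq3: 12/36 sites differ → p ≈ 0.333333, d = −0.75 ln(1 − 0.444444) = 0.440839 ≈ 0.441.

d(seq1,seq2) = 0.548, d(seq1,seq3) = 0.608, d(seq2,seq3) = 0.441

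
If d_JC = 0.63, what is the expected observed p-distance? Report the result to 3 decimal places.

0.426

p = (3/4)(1 − e^(−4d/3)) = 0.75 × (1 − e^(-0.84)) = 0.75 × (1 − 0.431711) = 0.426217.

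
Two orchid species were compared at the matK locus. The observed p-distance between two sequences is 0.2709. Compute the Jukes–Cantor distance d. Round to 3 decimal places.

d = −(3/4) ln(1 − 4p/3) = −0.75 ln(1 − 0.3612) = −0.75 ln(0.6388)
  = −0.75 × (-0.448164) = 0.336123 substitutions/site.

0.336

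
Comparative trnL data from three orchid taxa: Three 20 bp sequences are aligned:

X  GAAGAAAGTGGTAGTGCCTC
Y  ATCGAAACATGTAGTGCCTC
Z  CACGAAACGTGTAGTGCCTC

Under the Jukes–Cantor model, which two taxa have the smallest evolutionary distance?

X–Y: 6/20 differ, p = 0.300, d = 0.383.
X–Z: 5/20 differ, p = 0.250, d = 0.304.
Y–Z: 3/20 differ, p = 0.150, d = 0.167.
The smallest distance is between Y and Z.

Y and Z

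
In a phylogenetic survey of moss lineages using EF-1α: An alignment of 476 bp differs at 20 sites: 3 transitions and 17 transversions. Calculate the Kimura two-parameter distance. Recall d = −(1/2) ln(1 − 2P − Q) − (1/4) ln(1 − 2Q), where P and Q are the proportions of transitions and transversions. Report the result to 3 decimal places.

0.043

P = 3/476 ≈ 0.006303 and Q = 17/476 ≈ 0.035714.
Under the Kimura two-parameter model, d = −½ ln(1 − 2P − Q) − ¼ ln(1 − 2Q).
1 − 2P − Q = 0.95168, giving −½ ln(0.95168) = 0.024763.
1 − 2Q = 0.928572, giving −¼ ln(0.928572) = 0.018527.
d = 0.024763 + 0.018527 = 0.043290.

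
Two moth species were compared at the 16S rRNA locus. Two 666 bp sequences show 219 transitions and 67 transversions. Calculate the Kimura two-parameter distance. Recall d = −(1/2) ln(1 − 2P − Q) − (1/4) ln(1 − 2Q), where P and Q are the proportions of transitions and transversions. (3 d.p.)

P = 219/666 ≈ 0.328829 and Q = 67/666 ≈ 0.100601.
Under the Kimura two-parameter model, d = −½ ln(1 − 2P − Q) − ¼ ln(1 − 2Q).
1 − 2P − Q = 0.241741, giving −½ ln(0.241741) = 0.709944.
1 − 2Q = 0.798798, giving −¼ ln(0.798798) = 0.056162.
d = 0.709944 + 0.056162 = 0.766106.

0.766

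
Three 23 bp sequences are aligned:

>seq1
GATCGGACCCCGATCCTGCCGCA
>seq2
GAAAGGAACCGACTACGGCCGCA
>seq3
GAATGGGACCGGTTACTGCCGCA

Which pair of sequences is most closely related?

seq2 and seq3

seq1–seq2: 8/23 differ, p = 0.348, d = 0.467.
seq1–seq3: 7/23 differ, p = 0.304, d = 0.390.
seq2–seq3: 5/23 differ, p = 0.217, d = 0.257.
The smallest distance is between seq2 and seq3.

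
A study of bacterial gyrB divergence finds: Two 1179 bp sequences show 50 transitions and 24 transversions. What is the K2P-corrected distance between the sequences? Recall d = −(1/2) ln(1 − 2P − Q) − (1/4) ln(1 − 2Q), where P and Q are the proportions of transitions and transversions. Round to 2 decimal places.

P = 50/1179 ≈ 0.042409 and Q = 24/1179 ≈ 0.020356.
Under the Kimura two-parameter model, d = −½ ln(1 − 2P − Q) − ¼ ln(1 − 2Q).
1 − 2P − Q = 0.894826, giving −½ ln(0.894826) = 0.055563.
1 − 2Q = 0.959288, giving −¼ ln(0.959288) = 0.010391.
d = 0.055563 + 0.010391 = 0.065954.

0.07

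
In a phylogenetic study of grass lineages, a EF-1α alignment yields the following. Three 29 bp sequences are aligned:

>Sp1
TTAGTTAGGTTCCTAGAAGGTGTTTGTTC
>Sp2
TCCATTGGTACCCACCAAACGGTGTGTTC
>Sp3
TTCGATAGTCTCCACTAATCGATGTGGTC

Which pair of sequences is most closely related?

Sp1–Sp2: 14/29 differ, p = 0.483, d = 0.774.
Sp1–Sp3: 13/29 differ, p = 0.448, d = 0.683.
Sp2–Sp3: 10/29 differ, p = 0.345, d = 0.462.
The smallest distance is between Sp2 and Sp3.

Sp2 and Sp3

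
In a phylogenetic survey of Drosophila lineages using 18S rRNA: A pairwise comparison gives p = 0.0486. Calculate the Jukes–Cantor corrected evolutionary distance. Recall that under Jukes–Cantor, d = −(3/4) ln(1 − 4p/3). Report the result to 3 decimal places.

0.050

d = −(3/4) ln(1 − 4p/3) = −0.75 ln(1 − 0.0648) = −0.75 ln(0.9352)
  = −0.75 × (-0.066995) = 0.050246 substitutions/site.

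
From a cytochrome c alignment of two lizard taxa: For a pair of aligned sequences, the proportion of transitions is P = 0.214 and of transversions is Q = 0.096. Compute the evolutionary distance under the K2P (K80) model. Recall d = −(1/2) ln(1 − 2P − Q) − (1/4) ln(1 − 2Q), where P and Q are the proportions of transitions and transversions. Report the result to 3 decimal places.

Under the Kimura two-parameter model, d = −½ ln(1 − 2P − Q) − ¼ ln(1 − 2Q).
1 − 2P − Q = 0.476, giving −½ ln(0.476) = 0.371169.
1 − 2Q = 0.808, giving −¼ ln(0.808) = 0.053298.
d = 0.371169 + 0.053298 = 0.424467.

0.424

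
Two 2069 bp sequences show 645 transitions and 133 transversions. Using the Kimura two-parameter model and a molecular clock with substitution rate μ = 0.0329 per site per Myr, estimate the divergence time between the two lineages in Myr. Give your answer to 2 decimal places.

P = 645/2069 ≈ 0.311745 and Q = 133/2069 ≈ 0.064282.
Under the Kimura two-parameter model, d = −½ ln(1 − 2P − Q) − ¼ ln(1 − 2Q).
1 − 2P − Q = 0.312228, giving −½ ln(0.312228) = 0.582011.
1 − 2Q = 0.871436, giving −¼ ln(0.871436) = 0.034403.
d = 0.582011 + 0.034403 = 0.616414.
Under a molecular clock d = 2μt, so t = d/(2μ) = 0.616414 / (2 × 0.0329) = 9.37 Myr.

9.37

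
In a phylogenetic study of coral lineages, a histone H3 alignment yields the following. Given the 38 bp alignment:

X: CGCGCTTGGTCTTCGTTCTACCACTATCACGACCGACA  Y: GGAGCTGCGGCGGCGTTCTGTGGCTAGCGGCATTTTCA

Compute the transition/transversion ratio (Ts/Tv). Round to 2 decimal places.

Transitions are A↔G and C↔T; transversions are all other mismatches.
Transitions: 6. Transversions: 13.
R = 6/13 = 0.461538… ≈ 0.46 (to 2 d.p.).

0.46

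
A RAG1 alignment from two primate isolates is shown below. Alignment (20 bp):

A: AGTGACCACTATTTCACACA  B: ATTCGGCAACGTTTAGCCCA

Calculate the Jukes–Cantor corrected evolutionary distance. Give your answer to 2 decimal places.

The sequences differ at 10 of 20 sites (2, 4, 5, 6, 9, 10, 11, 15, 16, 18), so p = 10/20 = 0.5.
d = −(3/4) ln(1 − 4p/3) = −0.75 ln(1 − 0.666667) = −0.75 ln(0.333333)
  = −0.75 × (-1.098613) = 0.823960 substitutions/site.

0.82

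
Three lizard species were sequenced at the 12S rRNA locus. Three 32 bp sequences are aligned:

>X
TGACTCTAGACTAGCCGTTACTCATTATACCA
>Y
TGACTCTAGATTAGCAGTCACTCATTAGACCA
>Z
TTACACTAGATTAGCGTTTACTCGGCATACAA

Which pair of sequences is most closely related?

X–Y: 4/32 differ, p = 0.125, d = 0.137.
X–Z: 9/32 differ, p = 0.281, d = 0.353.
Y–Z: 10/32 differ, p = 0.313, d = 0.404.
The smallest distance is between X and Y.

X and Y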